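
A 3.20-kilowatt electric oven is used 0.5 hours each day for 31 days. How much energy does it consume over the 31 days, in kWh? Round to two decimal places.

49.60 kWh

Runtime = 0.5 h/day × 31 days = 15.5 h
Energy = 3.2 kW × 15.5 h = 49.6 kWh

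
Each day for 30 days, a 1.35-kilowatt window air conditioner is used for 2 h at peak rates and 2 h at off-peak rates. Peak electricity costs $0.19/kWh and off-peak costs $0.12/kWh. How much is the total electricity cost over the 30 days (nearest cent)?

Peak energy = 1.35 kW × 2 h × 30 = 81 kWh
Off-peak energy = 1.35 kW × 2 h × 30 = 81 kWh
Cost = 81 × $0.19 + 81 × $0.12 = $15.39 + $9.72 = $25.11

$25.11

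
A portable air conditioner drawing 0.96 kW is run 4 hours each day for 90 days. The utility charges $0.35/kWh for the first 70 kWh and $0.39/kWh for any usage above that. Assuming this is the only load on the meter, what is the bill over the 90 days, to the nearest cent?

$131.98

Runtime = 4 h/day × 90 days = 360 h
Energy = 0.96 kW × 360 h = 345.6 kWh
Tier 1 (0–70 kWh): 70 × $0.35 = $24.5
Above 70 kWh: 275.6 × $0.39 = $107.484
Bill = $131.98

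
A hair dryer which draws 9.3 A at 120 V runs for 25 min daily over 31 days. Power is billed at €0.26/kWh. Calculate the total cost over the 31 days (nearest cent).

Power = 9.3 A × 120 V = 1116 W = 1.116 kW
Runtime = 25 min × 31 = 775 min = 12.916666… h
Energy = 1.116 kW × 12.916666… h = 14.415 kWh
Cost = 14.415 kWh × €0.26/kWh = €3.75

€3.75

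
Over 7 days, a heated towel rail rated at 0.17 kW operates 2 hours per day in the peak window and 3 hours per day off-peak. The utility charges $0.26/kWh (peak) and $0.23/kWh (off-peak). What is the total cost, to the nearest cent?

Peak energy = 0.17 kW × 2 h × 7 = 2.38 kWh
Off-peak energy = 0.17 kW × 3 h × 7 = 3.57 kWh
Cost = 2.38 × $0.26 + 3.57 × $0.23 = $0.6188 + $0.8211 = $1.44

$1.44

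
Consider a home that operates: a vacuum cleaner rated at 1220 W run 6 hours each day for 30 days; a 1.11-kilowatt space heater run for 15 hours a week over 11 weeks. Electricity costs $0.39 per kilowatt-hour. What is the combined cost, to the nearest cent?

vacuum cleaner: Runtime = 6 h/day × 30 days = 180 h
vacuum cleaner: 1.22 kW × 180 h = 219.6 kWh
space heater: Runtime = 15 h/week × 11 weeks = 165 h
space heater: 1.11 kW × 165 h = 183.15 kWh
Total energy = 402.75 kWh
Cost = 402.75 × $0.39 = $157.07

$157.07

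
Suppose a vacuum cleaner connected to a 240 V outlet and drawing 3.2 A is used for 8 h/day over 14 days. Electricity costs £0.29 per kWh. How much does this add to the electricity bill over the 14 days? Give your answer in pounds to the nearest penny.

£24.94

Power = 3.2 A × 240 V = 768 W = 0.768 kW
Runtime = 8 h/day × 14 days = 112 h
Energy = 0.768 kW × 112 h = 86.016 kWh
Cost = 86.016 kWh × £0.29/kWh = £24.94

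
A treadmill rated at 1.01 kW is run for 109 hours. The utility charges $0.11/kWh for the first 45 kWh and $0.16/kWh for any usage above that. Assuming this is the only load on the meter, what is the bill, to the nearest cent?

Energy = 1.01 kW × 109 h = 110.09 kWh
Tier 1 (0–45 kWh): 45 × $0.11 = $4.95
Above 45 kWh: 65.09 × $0.16 = $10.4144
Bill = $15.36

$15.36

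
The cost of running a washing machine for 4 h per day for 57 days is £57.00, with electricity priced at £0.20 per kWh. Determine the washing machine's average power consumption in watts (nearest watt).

Energy = £57.00 ÷ £0.20/kWh = 285 kWh
Runtime = 4 h/day × 57 days = 228 h
Power = 285 kWh ÷ 228 h = 1.25 kW = 1250 W

1250 W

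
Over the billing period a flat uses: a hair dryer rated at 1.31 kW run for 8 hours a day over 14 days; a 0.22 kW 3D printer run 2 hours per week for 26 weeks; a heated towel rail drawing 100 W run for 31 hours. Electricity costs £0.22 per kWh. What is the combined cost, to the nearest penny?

£35.48

hair dryer: Runtime = 8 h/day × 14 days = 112 h
hair dryer: 1.31 kW × 112 h = 146.72 kWh
3D printer: Runtime = 2 h/week × 26 weeks = 52 h
3D printer: 0.22 kW × 52 h = 11.44 kWh
heated towel rail: 0.1 kW × 31 h = 3.1 kWh
Total energy = 161.26 kWh
Cost = 161.26 × £0.22 = £35.48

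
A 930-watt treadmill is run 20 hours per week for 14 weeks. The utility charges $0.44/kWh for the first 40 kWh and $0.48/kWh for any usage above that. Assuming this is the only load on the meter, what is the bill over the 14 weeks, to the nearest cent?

$123.39

Runtime = 20 h/week × 14 weeks = 280 h
Energy = 0.93 kW × 280 h = 260.4 kWh
Tier 1 (0–40 kWh): 40 × $0.44 = $17.6
Above 40 kWh: 220.4 × $0.48 = $105.792
Bill = $123.39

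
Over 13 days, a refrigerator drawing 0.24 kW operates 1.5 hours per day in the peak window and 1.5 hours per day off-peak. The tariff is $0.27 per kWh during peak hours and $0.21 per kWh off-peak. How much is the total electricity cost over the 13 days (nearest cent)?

$2.25

Peak energy = 0.24 kW × 1.5 h × 13 = 4.68 kWh
Off-peak energy = 0.24 kW × 1.5 h × 13 = 4.68 kWh
Cost = 4.68 × $0.27 + 4.68 × $0.21 = $1.2636 + $0.9828 = $2.25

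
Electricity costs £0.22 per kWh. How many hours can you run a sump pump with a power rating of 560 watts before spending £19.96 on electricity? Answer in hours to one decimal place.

162.0 h

Energy available = £19.96 ÷ £0.22/kWh = 90.7273 kWh
Hours = 90.7273 kWh ÷ 0.56 kW = 162.0 h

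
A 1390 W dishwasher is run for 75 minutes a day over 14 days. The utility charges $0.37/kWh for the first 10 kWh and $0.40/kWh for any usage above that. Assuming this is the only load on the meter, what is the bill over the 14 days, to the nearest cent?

Runtime = 75 min × 14 = 1050 min = 17.5 h
Energy = 1.39 kW × 17.5 h = 24.325 kWh
Tier 1 (0–10 kWh): 10 × $0.37 = $3.7
Above 10 kWh: 14.325 × $0.40 = $5.73
Bill = $9.43

$9.43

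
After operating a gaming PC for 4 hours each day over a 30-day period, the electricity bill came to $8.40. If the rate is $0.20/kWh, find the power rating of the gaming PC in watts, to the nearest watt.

Energy = $8.40 ÷ $0.20/kWh = 42 kWh
Runtime = 4 h/day × 30 days = 120 h
Power = 42 kWh ÷ 120 h = 0.35 kW = 350 W

350 W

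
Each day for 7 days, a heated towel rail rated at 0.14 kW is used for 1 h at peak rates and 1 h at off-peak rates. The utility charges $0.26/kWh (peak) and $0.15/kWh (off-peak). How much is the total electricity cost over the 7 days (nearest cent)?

Peak energy = 0.14 kW × 1 h × 7 = 0.98 kWh
Off-peak energy = 0.14 kW × 1 h × 7 = 0.98 kWh
Cost = 0.98 × $0.26 + 0.98 × $0.15 = $0.2548 + $0.147 = $0.40

$0.40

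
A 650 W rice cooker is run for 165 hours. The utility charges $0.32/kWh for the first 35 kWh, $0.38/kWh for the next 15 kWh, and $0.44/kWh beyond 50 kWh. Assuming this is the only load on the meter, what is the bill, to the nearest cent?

Energy = 0.65 kW × 165 h = 107.25 kWh
Tier 1 (0–35 kWh): 35 × $0.32 = $11.2
Tier 2 (35–50 kWh): 15 × $0.38 = $5.7
Above 50 kWh: 57.25 × $0.44 = $25.19
Bill = $42.09

$42.09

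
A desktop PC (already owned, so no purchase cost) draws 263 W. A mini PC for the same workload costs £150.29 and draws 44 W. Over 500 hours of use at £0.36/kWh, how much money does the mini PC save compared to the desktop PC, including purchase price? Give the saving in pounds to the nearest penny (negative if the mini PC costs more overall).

desktop PC: £0.00 + (263/1000) kW × 500 h × £0.36 = £0.00 + £47.34 = £47.34
mini PC: £150.29 + (44/1000) kW × 500 h × £0.36 = £150.29 + £7.92 = £158.21
Saving = £47.34 − £158.21 = −£110.87

-£110.87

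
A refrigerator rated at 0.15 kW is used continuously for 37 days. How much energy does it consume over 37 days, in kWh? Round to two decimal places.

Runtime = 24 h × 37 = 888 h
Energy = 0.15 kW × 888 h = 133.2 kWh

133.20 kWh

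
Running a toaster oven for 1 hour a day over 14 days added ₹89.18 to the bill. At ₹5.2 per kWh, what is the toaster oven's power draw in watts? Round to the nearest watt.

Energy = ₹89.18 ÷ ₹5.2/kWh = 17.15 kWh
Runtime = 1 h/day × 14 days = 14 h
Power = 17.15 kWh ÷ 14 h = 1.225 kW = 1225 W

1225 W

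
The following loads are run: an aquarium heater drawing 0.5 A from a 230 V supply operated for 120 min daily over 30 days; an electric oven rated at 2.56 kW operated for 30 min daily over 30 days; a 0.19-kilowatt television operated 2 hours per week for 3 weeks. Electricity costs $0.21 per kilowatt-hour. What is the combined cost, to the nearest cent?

$9.75

aquarium heater: Power = 0.5 A × 230 V = 115 W = 0.115 kW
aquarium heater: Runtime = 120 min × 30 = 3600 min = 60 h
aquarium heater: 0.115 kW × 60 h = 6.9 kWh
electric oven: Runtime = 30 min × 30 = 900 min = 15 h
electric oven: 2.56 kW × 15 h = 38.4 kWh
television: Runtime = 2 h/week × 3 weeks = 6 h
television: 0.19 kW × 6 h = 1.14 kWh
Total energy = 46.44 kWh
Cost = 46.44 × $0.21 = $9.75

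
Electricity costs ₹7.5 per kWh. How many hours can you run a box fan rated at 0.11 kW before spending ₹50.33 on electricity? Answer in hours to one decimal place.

Energy available = ₹50.33 ÷ ₹7.5/kWh = 6.7107 kWh
Hours = 6.7107 kWh ÷ 0.11 kW = 61.0 h

61.0 h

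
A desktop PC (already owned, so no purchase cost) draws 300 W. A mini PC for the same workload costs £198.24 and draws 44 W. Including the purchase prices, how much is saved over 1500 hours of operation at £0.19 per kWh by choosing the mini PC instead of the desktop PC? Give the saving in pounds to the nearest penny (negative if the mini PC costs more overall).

desktop PC: £0.00 + (300/1000) kW × 1500 h × £0.19 = £0.00 + £85.5 = £85.5
mini PC: £198.24 + (44/1000) kW × 1500 h × £0.19 = £198.24 + £12.54 = £210.78
Saving = £85.5 − £210.78 = −£125.28

-£125.28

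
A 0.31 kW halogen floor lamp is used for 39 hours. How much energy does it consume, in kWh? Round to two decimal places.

Energy = 0.31 kW × 39 h = 12.09 kWh

12.09 kWh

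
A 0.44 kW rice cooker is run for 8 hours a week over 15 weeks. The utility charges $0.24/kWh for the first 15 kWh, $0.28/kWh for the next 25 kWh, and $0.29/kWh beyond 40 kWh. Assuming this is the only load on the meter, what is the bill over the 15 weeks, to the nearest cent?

Runtime = 8 h/week × 15 weeks = 120 h
Energy = 0.44 kW × 120 h = 52.8 kWh
Tier 1 (0–15 kWh): 15 × $0.24 = $3.6
Tier 2 (15–40 kWh): 25 × $0.28 = $7
Above 40 kWh: 12.8 × $0.29 = $3.712
Bill = $14.31

$14.31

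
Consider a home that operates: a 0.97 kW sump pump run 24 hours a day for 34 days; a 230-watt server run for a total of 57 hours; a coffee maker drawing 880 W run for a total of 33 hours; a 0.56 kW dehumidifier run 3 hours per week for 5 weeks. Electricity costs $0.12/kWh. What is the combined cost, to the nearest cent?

sump pump: Runtime = 24 h × 34 = 816 h
sump pump: 0.97 kW × 816 h = 791.52 kWh
server: 0.23 kW × 57 h = 13.11 kWh
coffee maker: 0.88 kW × 33 h = 29.04 kWh
dehumidifier: Runtime = 3 h/week × 5 weeks = 15 h
dehumidifier: 0.56 kW × 15 h = 8.4 kWh
Total energy = 842.07 kWh
Cost = 842.07 × $0.12 = $101.05

$101.05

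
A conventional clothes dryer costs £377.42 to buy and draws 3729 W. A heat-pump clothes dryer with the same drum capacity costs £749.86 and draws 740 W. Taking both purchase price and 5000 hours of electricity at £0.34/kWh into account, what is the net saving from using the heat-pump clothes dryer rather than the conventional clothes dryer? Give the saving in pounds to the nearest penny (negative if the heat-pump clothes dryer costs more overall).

£4708.86

conventional clothes dryer: £377.42 + (3729/1000) kW × 5000 h × £0.34 = £377.42 + £6339.3 = £6716.72
heat-pump clothes dryer: £749.86 + (740/1000) kW × 5000 h × £0.34 = £749.86 + £1258 = £2007.86
Saving = £6716.72 − £2007.86 = £4708.86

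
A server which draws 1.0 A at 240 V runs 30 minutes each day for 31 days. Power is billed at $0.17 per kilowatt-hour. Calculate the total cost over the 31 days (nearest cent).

$0.63

Power = 1.0 A × 240 V = 240 W = 0.24 kW
Runtime = 30 min × 31 = 930 min = 15.5 h
Energy = 0.24 kW × 15.5 h = 3.72 kWh
Cost = 3.72 kWh × $0.17/kWh = $0.63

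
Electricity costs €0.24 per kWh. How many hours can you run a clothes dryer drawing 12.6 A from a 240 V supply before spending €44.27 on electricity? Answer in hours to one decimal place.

Power = 12.6 A × 240 V = 3024 W = 3.024 kW
Energy available = €44.27 ÷ €0.24/kWh = 184.4583 kWh
Hours = 184.4583 kWh ÷ 3.024 kW = 61.0 h

61.0 h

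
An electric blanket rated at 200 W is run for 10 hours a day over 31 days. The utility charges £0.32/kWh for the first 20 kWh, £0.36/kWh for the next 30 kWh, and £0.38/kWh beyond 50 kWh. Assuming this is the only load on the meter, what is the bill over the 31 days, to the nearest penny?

£21.76

Runtime = 10 h/day × 31 days = 310 h
Energy = 0.2 kW × 310 h = 62 kWh
Tier 1 (0–20 kWh): 20 × £0.32 = £6.4
Tier 2 (20–50 kWh): 30 × £0.36 = £10.8
Above 50 kWh: 12 × £0.38 = £4.56
Bill = £21.76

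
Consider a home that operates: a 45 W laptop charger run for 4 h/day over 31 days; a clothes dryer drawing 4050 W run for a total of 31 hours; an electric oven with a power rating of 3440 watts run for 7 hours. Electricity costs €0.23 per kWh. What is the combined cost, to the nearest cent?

€35.70

laptop charger: Runtime = 4 h/day × 31 days = 124 h
laptop charger: 0.045 kW × 124 h = 5.58 kWh
clothes dryer: 4.05 kW × 31 h = 125.55 kWh
electric oven: 3.44 kW × 7 h = 24.08 kWh
Total energy = 155.21 kWh
Cost = 155.21 × €0.23 = €35.70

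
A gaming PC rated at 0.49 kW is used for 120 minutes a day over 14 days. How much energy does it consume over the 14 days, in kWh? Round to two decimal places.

13.72 kWh

Runtime = 120 min × 14 = 1680 min = 28 h
Energy = 0.49 kW × 28 h = 13.72 kWh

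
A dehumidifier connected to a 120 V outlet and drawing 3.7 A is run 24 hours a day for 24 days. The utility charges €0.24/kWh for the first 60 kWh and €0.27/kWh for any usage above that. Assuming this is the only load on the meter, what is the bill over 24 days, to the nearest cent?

€67.25

Power = 3.7 A × 120 V = 444 W = 0.444 kW
Runtime = 24 h × 24 = 576 h
Energy = 0.444 kW × 576 h = 255.744 kWh
Tier 1 (0–60 kWh): 60 × €0.24 = €14.4
Above 60 kWh: 195.744 × €0.27 = €52.85088
Bill = €67.25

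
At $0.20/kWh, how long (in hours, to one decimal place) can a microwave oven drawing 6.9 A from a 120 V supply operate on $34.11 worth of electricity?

Power = 6.9 A × 120 V = 828 W = 0.828 kW
Energy available = $34.11 ÷ $0.20/kWh = 170.55 kWh
Hours = 170.55 kWh ÷ 0.828 kW = 206.0 h

206.0 h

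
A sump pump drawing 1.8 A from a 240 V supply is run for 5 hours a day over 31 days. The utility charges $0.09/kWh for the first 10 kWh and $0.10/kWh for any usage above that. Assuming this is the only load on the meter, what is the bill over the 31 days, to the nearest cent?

$6.60

Power = 1.8 A × 240 V = 432 W = 0.432 kW
Runtime = 5 h/day × 31 days = 155 h
Energy = 0.432 kW × 155 h = 66.96 kWh
Tier 1 (0–10 kWh): 10 × $0.09 = $0.9
Above 10 kWh: 56.96 × $0.10 = $5.696
Bill = $6.60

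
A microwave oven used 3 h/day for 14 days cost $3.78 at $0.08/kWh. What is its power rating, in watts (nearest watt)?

Energy = $3.78 ÷ $0.08/kWh = 47.25 kWh
Runtime = 3 h/day × 14 days = 42 h
Power = 47.25 kWh ÷ 42 h = 1.125 kW = 1125 W

1125 W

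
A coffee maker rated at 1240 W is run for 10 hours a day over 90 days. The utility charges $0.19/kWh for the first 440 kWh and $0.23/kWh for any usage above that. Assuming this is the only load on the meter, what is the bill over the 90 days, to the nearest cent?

$239.08

Runtime = 10 h/day × 90 days = 900 h
Energy = 1.24 kW × 900 h = 1116 kWh
Tier 1 (0–440 kWh): 440 × $0.19 = $83.6
Above 440 kWh: 676 × $0.23 = $155.48
Bill = $239.08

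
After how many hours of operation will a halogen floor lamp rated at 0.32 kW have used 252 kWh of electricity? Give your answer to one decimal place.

787.5 h

Hours = 252 kWh ÷ 0.32 kW = 787.5 h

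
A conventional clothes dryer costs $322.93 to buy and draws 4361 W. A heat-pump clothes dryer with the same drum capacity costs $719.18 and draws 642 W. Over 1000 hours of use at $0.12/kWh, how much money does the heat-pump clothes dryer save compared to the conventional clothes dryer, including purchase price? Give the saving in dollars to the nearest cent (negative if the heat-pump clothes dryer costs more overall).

$50.03

conventional clothes dryer: $322.93 + (4361/1000) kW × 1000 h × $0.12 = $322.93 + $523.32 = $846.25
heat-pump clothes dryer: $719.18 + (642/1000) kW × 1000 h × $0.12 = $719.18 + $77.04 = $796.22
Saving = $846.25 − $796.22 = $50.03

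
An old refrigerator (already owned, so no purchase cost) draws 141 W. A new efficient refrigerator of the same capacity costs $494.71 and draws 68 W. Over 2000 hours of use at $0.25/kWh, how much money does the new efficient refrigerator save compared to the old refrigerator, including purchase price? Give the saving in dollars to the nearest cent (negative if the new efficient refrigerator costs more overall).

old refrigerator: $0.00 + (141/1000) kW × 2000 h × $0.25 = $0.00 + $70.5 = $70.5
new efficient refrigerator: $494.71 + (68/1000) kW × 2000 h × $0.25 = $494.71 + $34 = $528.71
Saving = $70.5 − $528.71 = −$458.21

-$458.21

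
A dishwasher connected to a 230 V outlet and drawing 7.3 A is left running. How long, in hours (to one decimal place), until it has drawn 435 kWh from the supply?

Power = 7.3 A × 230 V = 1679 W = 1.679 kW
Hours = 435 kWh ÷ 1.679 kW = 259.1 h

259.1 h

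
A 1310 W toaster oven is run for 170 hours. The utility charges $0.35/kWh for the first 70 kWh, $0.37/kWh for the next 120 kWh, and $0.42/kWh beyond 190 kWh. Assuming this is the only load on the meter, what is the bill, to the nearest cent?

Energy = 1.31 kW × 170 h = 222.7 kWh
Tier 1 (0–70 kWh): 70 × $0.35 = $24.5
Tier 2 (70–190 kWh): 120 × $0.37 = $44.4
Above 190 kWh: 32.7 × $0.42 = $13.734
Bill = $82.63

$82.63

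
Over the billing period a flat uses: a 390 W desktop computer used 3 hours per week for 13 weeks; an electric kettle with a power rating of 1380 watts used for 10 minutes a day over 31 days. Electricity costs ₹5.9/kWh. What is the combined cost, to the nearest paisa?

desktop computer: Runtime = 3 h/week × 13 weeks = 39 h
desktop computer: 0.39 kW × 39 h = 15.21 kWh
electric kettle: Runtime = 10 min × 31 = 310 min = 5.166666… h
electric kettle: 1.38 kW × 5.166666… h = 7.13 kWh
Total energy = 22.34 kWh
Cost = 22.34 × ₹5.9 = ₹131.81

₹131.81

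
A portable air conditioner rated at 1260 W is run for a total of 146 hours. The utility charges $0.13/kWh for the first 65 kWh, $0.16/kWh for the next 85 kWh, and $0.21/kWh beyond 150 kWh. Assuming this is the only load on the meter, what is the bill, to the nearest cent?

$29.18

Energy = 1.26 kW × 146 h = 183.96 kWh
Tier 1 (0–65 kWh): 65 × $0.13 = $8.45
Tier 2 (65–150 kWh): 85 × $0.16 = $13.6
Above 150 kWh: 33.96 × $0.21 = $7.1316
Bill = $29.18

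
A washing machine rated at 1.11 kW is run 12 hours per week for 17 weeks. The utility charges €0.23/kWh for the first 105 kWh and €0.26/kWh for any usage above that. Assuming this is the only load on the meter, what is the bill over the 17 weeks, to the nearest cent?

€55.72

Runtime = 12 h/week × 17 weeks = 204 h
Energy = 1.11 kW × 204 h = 226.44 kWh
Tier 1 (0–105 kWh): 105 × €0.23 = €24.15
Above 105 kWh: 121.44 × €0.26 = €31.5744
Bill = €55.72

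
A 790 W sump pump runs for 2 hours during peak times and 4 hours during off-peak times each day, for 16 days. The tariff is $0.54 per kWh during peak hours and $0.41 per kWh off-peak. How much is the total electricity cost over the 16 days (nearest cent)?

$34.38

Peak energy = 0.79 kW × 2 h × 16 = 25.28 kWh
Off-peak energy = 0.79 kW × 4 h × 16 = 50.56 kWh
Cost = 25.28 × $0.54 + 50.56 × $0.41 = $13.6512 + $20.7296 = $34.38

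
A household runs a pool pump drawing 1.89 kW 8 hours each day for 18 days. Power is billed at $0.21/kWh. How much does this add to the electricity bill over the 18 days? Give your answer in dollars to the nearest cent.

$57.15

Runtime = 8 h/day × 18 days = 144 h
Energy = 1.89 kW × 144 h = 272.16 kWh
Cost = 272.16 kWh × $0.21/kWh = $57.15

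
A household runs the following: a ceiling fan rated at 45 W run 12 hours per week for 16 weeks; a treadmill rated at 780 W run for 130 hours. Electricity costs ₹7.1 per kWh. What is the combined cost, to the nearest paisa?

ceiling fan: Runtime = 12 h/week × 16 weeks = 192 h
ceiling fan: 0.045 kW × 192 h = 8.64 kWh
treadmill: 0.78 kW × 130 h = 101.4 kWh
Total energy = 110.04 kWh
Cost = 110.04 × ₹7.1 = ₹781.28

₹781.28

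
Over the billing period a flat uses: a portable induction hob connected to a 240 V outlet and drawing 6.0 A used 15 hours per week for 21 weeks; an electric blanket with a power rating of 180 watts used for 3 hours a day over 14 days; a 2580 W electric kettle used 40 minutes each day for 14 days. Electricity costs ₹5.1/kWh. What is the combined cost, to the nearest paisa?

₹2474.72

portable induction hob: Power = 6.0 A × 240 V = 1440 W = 1.44 kW
portable induction hob: Runtime = 15 h/week × 21 weeks = 315 h
portable induction hob: 1.44 kW × 315 h = 453.6 kWh
electric blanket: Runtime = 3 h/day × 14 days = 42 h
electric blanket: 0.18 kW × 42 h = 7.56 kWh
electric kettle: Runtime = 40 min × 14 = 560 min = 9.333333… h
electric kettle: 2.58 kW × 9.333333… h = 24.08 kWh
Total energy = 485.24 kWh
Cost = 485.24 × ₹5.1 = ₹2474.72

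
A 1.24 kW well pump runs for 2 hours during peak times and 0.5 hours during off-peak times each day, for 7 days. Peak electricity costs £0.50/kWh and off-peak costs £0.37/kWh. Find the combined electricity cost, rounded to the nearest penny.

Peak energy = 1.24 kW × 2 h × 7 = 17.36 kWh
Off-peak energy = 1.24 kW × 0.5 h × 7 = 4.34 kWh
Cost = 17.36 × £0.50 + 4.34 × £0.37 = £8.68 + £1.6058 = £10.29

£10.29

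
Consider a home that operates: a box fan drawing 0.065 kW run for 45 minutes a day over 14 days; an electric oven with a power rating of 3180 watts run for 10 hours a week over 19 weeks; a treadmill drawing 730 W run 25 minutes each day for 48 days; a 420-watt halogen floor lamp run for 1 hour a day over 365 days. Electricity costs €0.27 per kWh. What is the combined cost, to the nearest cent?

€208.65

box fan: Runtime = 45 min × 14 = 630 min = 10.5 h
box fan: 0.065 kW × 10.5 h = 0.6825 kWh
electric oven: Runtime = 10 h/week × 19 weeks = 190 h
electric oven: 3.18 kW × 190 h = 604.2 kWh
treadmill: Runtime = 25 min × 48 = 1200 min = 20 h
treadmill: 0.73 kW × 20 h = 14.6 kWh
halogen floor lamp: Runtime = 1 h/day × 365 days = 365 h
halogen floor lamp: 0.42 kW × 365 h = 153.3 kWh
Total energy = 772.7825 kWh
Cost = 772.7825 × €0.27 = €208.65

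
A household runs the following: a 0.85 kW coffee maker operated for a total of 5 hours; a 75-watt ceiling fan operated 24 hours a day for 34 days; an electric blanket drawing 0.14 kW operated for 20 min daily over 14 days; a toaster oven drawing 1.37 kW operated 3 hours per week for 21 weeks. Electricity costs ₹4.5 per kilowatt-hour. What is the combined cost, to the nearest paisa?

₹685.86

coffee maker: 0.85 kW × 5 h = 4.25 kWh
ceiling fan: Runtime = 24 h × 34 = 816 h
ceiling fan: 0.075 kW × 816 h = 61.2 kWh
electric blanket: Runtime = 20 min × 14 = 280 min = 4.666666… h
electric blanket: 0.14 kW × 4.666666… h = 0.653333… kWh
toaster oven: Runtime = 3 h/week × 21 weeks = 63 h
toaster oven: 1.37 kW × 63 h = 86.31 kWh
Total energy = 152.413333… kWh
Cost = 152.413333… × ₹4.5 = ₹685.86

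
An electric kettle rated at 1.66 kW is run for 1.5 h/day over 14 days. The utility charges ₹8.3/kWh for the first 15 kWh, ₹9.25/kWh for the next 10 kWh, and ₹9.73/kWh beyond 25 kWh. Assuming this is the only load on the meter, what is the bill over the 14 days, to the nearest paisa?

₹312.94

Runtime = 1.5 h/day × 14 days = 21 h
Energy = 1.66 kW × 21 h = 34.86 kWh
Tier 1 (0–15 kWh): 15 × ₹8.3 = ₹124.5
Tier 2 (15–25 kWh): 10 × ₹9.25 = ₹92.5
Above 25 kWh: 9.86 × ₹9.73 = ₹95.9378
Bill = ₹312.94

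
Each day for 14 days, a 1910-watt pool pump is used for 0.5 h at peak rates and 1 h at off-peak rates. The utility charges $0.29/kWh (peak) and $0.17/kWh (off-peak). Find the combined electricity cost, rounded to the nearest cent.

$8.42

Peak energy = 1.91 kW × 0.5 h × 14 = 13.37 kWh
Off-peak energy = 1.91 kW × 1 h × 14 = 26.74 kWh
Cost = 13.37 × $0.29 + 26.74 × $0.17 = $3.8773 + $4.5458 = $8.42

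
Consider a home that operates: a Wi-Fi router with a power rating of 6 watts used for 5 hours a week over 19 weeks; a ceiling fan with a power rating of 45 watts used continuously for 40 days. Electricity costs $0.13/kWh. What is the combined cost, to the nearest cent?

Wi-Fi router: Runtime = 5 h/week × 19 weeks = 95 h
Wi-Fi router: 0.006 kW × 95 h = 0.57 kWh
ceiling fan: Runtime = 24 h × 40 = 960 h
ceiling fan: 0.045 kW × 960 h = 43.2 kWh
Total energy = 43.77 kWh
Cost = 43.77 × $0.13 = $5.69

$5.69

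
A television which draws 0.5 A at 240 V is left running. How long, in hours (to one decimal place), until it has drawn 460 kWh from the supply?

Power = 0.5 A × 240 V = 120 W = 0.12 kW
Hours = 460 kWh ÷ 0.12 kW = 3833.3 h

3833.3 h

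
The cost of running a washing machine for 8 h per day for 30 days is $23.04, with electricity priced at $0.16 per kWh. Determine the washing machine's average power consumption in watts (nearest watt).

Energy = $23.04 ÷ $0.16/kWh = 144 kWh
Runtime = 8 h/day × 30 days = 240 h
Power = 144 kWh ÷ 240 h = 0.6 kW = 600 W

600 W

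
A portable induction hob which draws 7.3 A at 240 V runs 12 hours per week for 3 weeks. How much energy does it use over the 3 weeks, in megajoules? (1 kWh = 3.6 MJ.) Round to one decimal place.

227.1 MJ

Power = 7.3 A × 240 V = 1752 W = 1.752 kW
Runtime = 12 h/week × 3 weeks = 36 h
Energy = 1.752 kW × 36 h = 63.072 kWh
= 63.072 × 3.6 MJ = 227.1 MJ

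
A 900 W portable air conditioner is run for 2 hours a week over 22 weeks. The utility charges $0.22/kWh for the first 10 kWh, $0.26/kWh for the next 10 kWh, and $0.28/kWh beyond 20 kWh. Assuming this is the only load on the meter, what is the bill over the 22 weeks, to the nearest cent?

Runtime = 2 h/week × 22 weeks = 44 h
Energy = 0.9 kW × 44 h = 39.6 kWh
Tier 1 (0–10 kWh): 10 × $0.22 = $2.2
Tier 2 (10–20 kWh): 10 × $0.26 = $2.6
Above 20 kWh: 19.6 × $0.28 = $5.488
Bill = $10.29

$10.29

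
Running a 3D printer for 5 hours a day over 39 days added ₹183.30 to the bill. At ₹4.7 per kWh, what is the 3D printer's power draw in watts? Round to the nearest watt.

200 W

Energy = ₹183.30 ÷ ₹4.7/kWh = 39 kWh
Runtime = 5 h/day × 39 days = 195 h
Power = 39 kWh ÷ 195 h = 0.2 kW = 200 W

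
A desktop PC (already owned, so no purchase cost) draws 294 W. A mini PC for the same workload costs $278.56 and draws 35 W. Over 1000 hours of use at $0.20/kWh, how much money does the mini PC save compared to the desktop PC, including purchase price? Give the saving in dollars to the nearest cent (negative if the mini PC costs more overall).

desktop PC: $0.00 + (294/1000) kW × 1000 h × $0.20 = $0.00 + $58.8 = $58.8
mini PC: $278.56 + (35/1000) kW × 1000 h × $0.20 = $278.56 + $7 = $285.56
Saving = $58.8 − $285.56 = −$226.76

-$226.76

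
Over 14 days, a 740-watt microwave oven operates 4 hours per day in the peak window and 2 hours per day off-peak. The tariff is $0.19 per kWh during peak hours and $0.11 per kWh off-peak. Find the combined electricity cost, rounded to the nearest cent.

Peak energy = 0.74 kW × 4 h × 14 = 41.44 kWh
Off-peak energy = 0.74 kW × 2 h × 14 = 20.72 kWh
Cost = 41.44 × $0.19 + 20.72 × $0.11 = $7.8736 + $2.2792 = $10.15

$10.15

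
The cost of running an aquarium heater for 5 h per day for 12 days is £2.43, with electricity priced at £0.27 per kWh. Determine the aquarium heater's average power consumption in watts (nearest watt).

Energy = £2.43 ÷ £0.27/kWh = 9 kWh
Runtime = 5 h/day × 12 days = 60 h
Power = 9 kWh ÷ 60 h = 0.15 kW = 150 W

150 W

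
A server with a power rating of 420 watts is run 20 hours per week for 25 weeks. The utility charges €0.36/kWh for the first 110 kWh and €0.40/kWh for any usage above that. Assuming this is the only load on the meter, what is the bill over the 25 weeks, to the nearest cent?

Runtime = 20 h/week × 25 weeks = 500 h
Energy = 0.42 kW × 500 h = 210 kWh
Tier 1 (0–110 kWh): 110 × €0.36 = €39.6
Above 110 kWh: 100 × €0.40 = €40
Bill = €79.60

€79.60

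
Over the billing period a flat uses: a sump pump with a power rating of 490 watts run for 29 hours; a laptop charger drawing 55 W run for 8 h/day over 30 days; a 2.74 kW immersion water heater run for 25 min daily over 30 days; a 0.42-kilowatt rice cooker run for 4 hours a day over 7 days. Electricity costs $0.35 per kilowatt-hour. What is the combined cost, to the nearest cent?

sump pump: 0.49 kW × 29 h = 14.21 kWh
laptop charger: Runtime = 8 h/day × 30 days = 240 h
laptop charger: 0.055 kW × 240 h = 13.2 kWh
immersion water heater: Runtime = 25 min × 30 = 750 min = 12.5 h
immersion water heater: 2.74 kW × 12.5 h = 34.25 kWh
rice cooker: Runtime = 4 h/day × 7 days = 28 h
rice cooker: 0.42 kW × 28 h = 11.76 kWh
Total energy = 73.42 kWh
Cost = 73.42 × $0.35 = $25.70

$25.70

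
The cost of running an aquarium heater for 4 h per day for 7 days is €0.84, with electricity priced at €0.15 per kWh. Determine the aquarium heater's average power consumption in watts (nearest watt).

Energy = €0.84 ÷ €0.15/kWh = 5.6 kWh
Runtime = 4 h/day × 7 days = 28 h
Power = 5.6 kWh ÷ 28 h = 0.2 kW = 200 W

200 W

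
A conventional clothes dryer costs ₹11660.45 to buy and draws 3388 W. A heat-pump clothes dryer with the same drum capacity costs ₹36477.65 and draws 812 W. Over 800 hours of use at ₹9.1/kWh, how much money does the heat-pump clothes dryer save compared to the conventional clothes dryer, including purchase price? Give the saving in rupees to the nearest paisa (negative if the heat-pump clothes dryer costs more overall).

-₹6063.92

conventional clothes dryer: ₹11660.45 + (3388/1000) kW × 800 h × ₹9.1 = ₹11660.45 + ₹24664.64 = ₹36325.09
heat-pump clothes dryer: ₹36477.65 + (812/1000) kW × 800 h × ₹9.1 = ₹36477.65 + ₹5911.36 = ₹42389.01
Saving = ₹36325.09 − ₹42389.01 = −₹6063.92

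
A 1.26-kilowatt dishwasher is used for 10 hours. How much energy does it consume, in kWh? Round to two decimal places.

12.60 kWh

Energy = 1.26 kW × 10 h = 12.6 kWh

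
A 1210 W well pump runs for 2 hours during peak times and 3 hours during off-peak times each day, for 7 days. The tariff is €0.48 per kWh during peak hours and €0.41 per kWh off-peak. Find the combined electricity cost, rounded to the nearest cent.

Peak energy = 1.21 kW × 2 h × 7 = 16.94 kWh
Off-peak energy = 1.21 kW × 3 h × 7 = 25.41 kWh
Cost = 16.94 × €0.48 + 25.41 × €0.41 = €8.1312 + €10.4181 = €18.55

€18.55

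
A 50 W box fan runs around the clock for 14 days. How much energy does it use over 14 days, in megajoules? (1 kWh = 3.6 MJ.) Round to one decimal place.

Runtime = 24 h × 14 = 336 h
Energy = 0.05 kW × 336 h = 16.8 kWh
= 16.8 × 3.6 MJ = 60.5 MJ

60.5 MJ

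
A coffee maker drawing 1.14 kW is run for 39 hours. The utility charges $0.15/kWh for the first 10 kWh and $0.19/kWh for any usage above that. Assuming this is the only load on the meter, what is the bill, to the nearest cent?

$8.05

Energy = 1.14 kW × 39 h = 44.46 kWh
Tier 1 (0–10 kWh): 10 × $0.15 = $1.5
Above 10 kWh: 34.46 × $0.19 = $6.5474
Bill = $8.05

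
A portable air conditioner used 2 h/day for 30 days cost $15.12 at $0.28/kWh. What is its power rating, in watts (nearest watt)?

900 W

Energy = $15.12 ÷ $0.28/kWh = 54 kWh
Runtime = 2 h/day × 30 days = 60 h
Power = 54 kWh ÷ 60 h = 0.9 kW = 900 W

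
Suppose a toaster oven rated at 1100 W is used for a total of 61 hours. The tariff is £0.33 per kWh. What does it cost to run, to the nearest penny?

Energy = 1.1 kW × 61 h = 67.1 kWh
Cost = 67.1 kWh × £0.33/kWh = £22.14

£22.14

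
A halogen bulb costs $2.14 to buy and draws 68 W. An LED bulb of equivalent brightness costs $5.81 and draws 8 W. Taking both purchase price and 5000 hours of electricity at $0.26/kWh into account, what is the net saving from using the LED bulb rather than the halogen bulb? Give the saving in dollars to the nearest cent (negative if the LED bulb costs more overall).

$74.33

halogen bulb: $2.14 + (68/1000) kW × 5000 h × $0.26 = $2.14 + $88.4 = $90.54
LED bulb: $5.81 + (8/1000) kW × 5000 h × $0.26 = $5.81 + $10.4 = $16.21
Saving = $90.54 − $16.21 = $74.33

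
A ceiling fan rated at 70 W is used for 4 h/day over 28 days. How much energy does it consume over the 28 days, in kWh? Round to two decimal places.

7.84 kWh

Runtime = 4 h/day × 28 days = 112 h
Energy = 0.07 kW × 112 h = 7.84 kWh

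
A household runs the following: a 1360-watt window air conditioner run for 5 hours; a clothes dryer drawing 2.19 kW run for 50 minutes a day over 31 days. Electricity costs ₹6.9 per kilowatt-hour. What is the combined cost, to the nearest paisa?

window air conditioner: 1.36 kW × 5 h = 6.8 kWh
clothes dryer: Runtime = 50 min × 31 = 1550 min = 25.833333… h
clothes dryer: 2.19 kW × 25.833333… h = 56.575 kWh
Total energy = 63.375 kWh
Cost = 63.375 × ₹6.9 = ₹437.29

₹437.29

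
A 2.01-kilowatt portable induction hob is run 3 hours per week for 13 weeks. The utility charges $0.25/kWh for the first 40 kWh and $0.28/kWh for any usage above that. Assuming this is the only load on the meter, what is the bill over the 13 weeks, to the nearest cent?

Runtime = 3 h/week × 13 weeks = 39 h
Energy = 2.01 kW × 39 h = 78.39 kWh
Tier 1 (0–40 kWh): 40 × $0.25 = $10
Above 40 kWh: 38.39 × $0.28 = $10.7492
Bill = $20.75

$20.75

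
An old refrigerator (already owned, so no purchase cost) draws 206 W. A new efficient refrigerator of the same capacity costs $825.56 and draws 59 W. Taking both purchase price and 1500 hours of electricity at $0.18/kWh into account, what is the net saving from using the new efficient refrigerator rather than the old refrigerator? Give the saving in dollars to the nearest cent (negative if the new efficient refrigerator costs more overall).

old refrigerator: $0.00 + (206/1000) kW × 1500 h × $0.18 = $0.00 + $55.62 = $55.62
new efficient refrigerator: $825.56 + (59/1000) kW × 1500 h × $0.18 = $825.56 + $15.93 = $841.49
Saving = $55.62 − $841.49 = −$785.87

-$785.87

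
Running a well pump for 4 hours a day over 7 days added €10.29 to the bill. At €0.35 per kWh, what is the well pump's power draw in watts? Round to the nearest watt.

1050 W

Energy = €10.29 ÷ €0.35/kWh = 29.4 kWh
Runtime = 4 h/day × 7 days = 28 h
Power = 29.4 kWh ÷ 28 h = 1.05 kW = 1050 W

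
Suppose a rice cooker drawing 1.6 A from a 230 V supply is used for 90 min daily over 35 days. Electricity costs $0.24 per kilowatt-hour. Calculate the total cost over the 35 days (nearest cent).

Power = 1.6 A × 230 V = 368 W = 0.368 kW
Runtime = 90 min × 35 = 3150 min = 52.5 h
Energy = 0.368 kW × 52.5 h = 19.32 kWh
Cost = 19.32 kWh × $0.24/kWh = $4.64

$4.64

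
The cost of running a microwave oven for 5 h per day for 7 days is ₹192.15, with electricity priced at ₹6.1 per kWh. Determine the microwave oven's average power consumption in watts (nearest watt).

900 W

Energy = ₹192.15 ÷ ₹6.1/kWh = 31.5 kWh
Runtime = 5 h/day × 7 days = 35 h
Power = 31.5 kWh ÷ 35 h = 0.9 kW = 900 W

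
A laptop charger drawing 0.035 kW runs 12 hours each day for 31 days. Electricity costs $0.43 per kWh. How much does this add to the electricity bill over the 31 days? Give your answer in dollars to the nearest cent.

$5.60

Runtime = 12 h/day × 31 days = 372 h
Energy = 0.035 kW × 372 h = 13.02 kWh
Cost = 13.02 kWh × $0.43/kWh = $5.60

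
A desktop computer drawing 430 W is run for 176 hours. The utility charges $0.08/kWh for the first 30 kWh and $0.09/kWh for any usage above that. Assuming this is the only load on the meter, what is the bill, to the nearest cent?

Energy = 0.43 kW × 176 h = 75.68 kWh
Tier 1 (0–30 kWh): 30 × $0.08 = $2.4
Above 30 kWh: 45.68 × $0.09 = $4.1112
Bill = $6.51

$6.51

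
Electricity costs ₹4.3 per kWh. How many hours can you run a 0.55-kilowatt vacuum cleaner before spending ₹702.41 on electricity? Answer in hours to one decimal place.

297.0 h

Energy available = ₹702.41 ÷ ₹4.3/kWh = 163.3512 kWh
Hours = 163.3512 kWh ÷ 0.55 kW = 297.0 h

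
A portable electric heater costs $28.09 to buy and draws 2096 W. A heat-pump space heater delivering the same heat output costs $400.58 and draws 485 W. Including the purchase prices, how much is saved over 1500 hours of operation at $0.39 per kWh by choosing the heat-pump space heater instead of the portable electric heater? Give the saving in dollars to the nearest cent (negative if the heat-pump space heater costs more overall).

$569.95

portable electric heater: $28.09 + (2096/1000) kW × 1500 h × $0.39 = $28.09 + $1226.16 = $1254.25
heat-pump space heater: $400.58 + (485/1000) kW × 1500 h × $0.39 = $400.58 + $283.725 = $684.305
Saving = $1254.25 − $684.305 = $569.945 → $569.95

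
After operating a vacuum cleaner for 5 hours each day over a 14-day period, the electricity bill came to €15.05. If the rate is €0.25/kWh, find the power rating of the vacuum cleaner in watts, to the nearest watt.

Energy = €15.05 ÷ €0.25/kWh = 60.2 kWh
Runtime = 5 h/day × 14 days = 70 h
Power = 60.2 kWh ÷ 70 h = 0.86 kW = 860 W

860 W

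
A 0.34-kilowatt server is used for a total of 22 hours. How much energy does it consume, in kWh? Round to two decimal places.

Energy = 0.34 kW × 22 h = 7.48 kWh

7.48 kWh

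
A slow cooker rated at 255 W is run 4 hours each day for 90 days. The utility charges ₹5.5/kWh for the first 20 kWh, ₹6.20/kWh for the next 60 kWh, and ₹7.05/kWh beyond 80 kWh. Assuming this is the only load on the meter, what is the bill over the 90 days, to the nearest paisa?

₹565.19

Runtime = 4 h/day × 90 days = 360 h
Energy = 0.255 kW × 360 h = 91.8 kWh
Tier 1 (0–20 kWh): 20 × ₹5.5 = ₹110
Tier 2 (20–80 kWh): 60 × ₹6.20 = ₹372
Above 80 kWh: 11.8 × ₹7.05 = ₹83.19
Bill = ₹565.19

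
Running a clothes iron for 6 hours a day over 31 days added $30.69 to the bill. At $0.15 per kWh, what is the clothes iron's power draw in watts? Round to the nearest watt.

Energy = $30.69 ÷ $0.15/kWh = 204.6 kWh
Runtime = 6 h/day × 31 days = 186 h
Power = 204.6 kWh ÷ 186 h = 1.1 kW = 1100 W

1100 W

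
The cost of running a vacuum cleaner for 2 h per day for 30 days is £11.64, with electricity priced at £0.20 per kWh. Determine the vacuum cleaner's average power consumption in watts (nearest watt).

Energy = £11.64 ÷ £0.20/kWh = 58.2 kWh
Runtime = 2 h/day × 30 days = 60 h
Power = 58.2 kWh ÷ 60 h = 0.97 kW = 970 W

970 W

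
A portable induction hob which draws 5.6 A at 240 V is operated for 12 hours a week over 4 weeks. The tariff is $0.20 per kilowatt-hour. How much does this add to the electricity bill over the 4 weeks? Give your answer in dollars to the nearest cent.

$12.90

Power = 5.6 A × 240 V = 1344 W = 1.344 kW
Runtime = 12 h/week × 4 weeks = 48 h
Energy = 1.344 kW × 48 h = 64.512 kWh
Cost = 64.512 kWh × $0.20/kWh = $12.90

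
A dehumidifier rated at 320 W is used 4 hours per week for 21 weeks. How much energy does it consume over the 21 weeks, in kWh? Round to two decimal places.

26.88 kWh

Runtime = 4 h/week × 21 weeks = 84 h
Energy = 0.32 kW × 84 h = 26.88 kWh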